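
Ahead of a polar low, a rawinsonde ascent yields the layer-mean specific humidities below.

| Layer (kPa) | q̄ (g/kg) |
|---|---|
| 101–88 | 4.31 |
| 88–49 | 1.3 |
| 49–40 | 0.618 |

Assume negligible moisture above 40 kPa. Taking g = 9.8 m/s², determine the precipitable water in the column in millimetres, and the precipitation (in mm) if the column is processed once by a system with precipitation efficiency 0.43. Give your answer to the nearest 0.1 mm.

Precipitable water is the column-integrated vapour mass per unit area: PW = (1/g) Σ q̄ Δp, with q in kg/kg and Δp in Pa (1 kg/m² of water = 1 mm).
Layer 101–88 kPa: Δp = 130 hPa = 13000 Pa, q̄ = 0.00431 kg/kg → 0.00431 × 13000 / 9.8 = 5.72 mm
Layer 88–49 kPa: Δp = 390 hPa = 39000 Pa, q̄ = 0.0013 kg/kg → 0.0013 × 39000 / 9.8 = 5.17 mm
Layer 49–40 kPa: Δp = 90 hPa = 9000 Pa, q̄ = 0.000618 kg/kg → 0.000618 × 9000 / 9.8 = 0.57 mm
PW = 5.72 + 5.17 + 0.57 = 11.46 ≈ 11.5 mm.
Precipitation = ε × PW = 0.43 × 11.5 = 4.9 mm.

PW ≈ 11.5 mm; precipitation ≈ 4.9 mm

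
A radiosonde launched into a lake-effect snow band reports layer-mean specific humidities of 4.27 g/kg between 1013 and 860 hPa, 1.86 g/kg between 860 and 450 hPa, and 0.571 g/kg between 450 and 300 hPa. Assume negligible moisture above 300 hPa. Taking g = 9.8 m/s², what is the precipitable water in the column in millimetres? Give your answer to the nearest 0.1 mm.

Precipitable water is the column-integrated vapour mass per unit area: PW = (1/g) Σ q̄ Δp, with q in kg/kg and Δp in Pa (1 kg/m² of water = 1 mm).
Layer 1013–860 hPa: Δp = 153 hPa = 15300 Pa, q̄ = 0.00427 kg/kg → 0.00427 × 15300 / 9.8 = 6.67 mm
Layer 860–450 hPa: Δp = 410 hPa = 41000 Pa, q̄ = 0.00186 kg/kg → 0.00186 × 41000 / 9.8 = 7.78 mm
Layer 450–300 hPa: Δp = 150 hPa = 15000 Pa, q̄ = 0.000571 kg/kg → 0.000571 × 15000 / 9.8 = 0.87 mm
PW = 6.67 + 7.78 + 0.87 = 15.32 ≈ 15.3 mm.

PW ≈ 15.3 mm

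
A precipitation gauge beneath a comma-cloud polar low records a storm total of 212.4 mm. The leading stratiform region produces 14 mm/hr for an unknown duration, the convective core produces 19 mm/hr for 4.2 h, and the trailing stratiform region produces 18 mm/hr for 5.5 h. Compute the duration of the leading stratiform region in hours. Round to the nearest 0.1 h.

duration ≈ 2.4 h

Known phases: 19 × 4.2 + 18 × 5.5 = 79.8 + 99 = 178.8 mm.
Remaining depth = 212.4 − 178.8 = 33.6 mm.
Duration = 33.6 / 14 = 2.4 h.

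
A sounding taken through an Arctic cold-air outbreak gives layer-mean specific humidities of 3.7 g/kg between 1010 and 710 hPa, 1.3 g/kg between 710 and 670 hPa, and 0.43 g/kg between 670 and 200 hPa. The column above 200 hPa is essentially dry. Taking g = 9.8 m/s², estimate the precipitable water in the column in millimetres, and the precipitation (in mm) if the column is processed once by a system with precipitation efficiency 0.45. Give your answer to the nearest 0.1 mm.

PW ≈ 13.9 mm; precipitation ≈ 6.3 mm

Precipitable water is the column-integrated vapour mass per unit area: PW = (1/g) Σ q̄ Δp, with q in kg/kg and Δp in Pa (1 kg/m² of water = 1 mm).
Layer 1010–710 hPa: Δp = 300 hPa = 30000 Pa, q̄ = 0.0037 kg/kg → 0.0037 × 30000 / 9.8 = 11.33 mm
Layer 710–670 hPa: Δp = 40 hPa = 4000 Pa, q̄ = 0.0013 kg/kg → 0.0013 × 4000 / 9.8 = 0.53 mm
Layer 670–200 hPa: Δp = 470 hPa = 47000 Pa, q̄ = 0.00043 kg/kg → 0.00043 × 47000 / 9.8 = 2.06 mm
PW = 11.33 + 0.53 + 2.06 = 13.92 ≈ 13.9 mm.
Precipitation = ε × PW = 0.45 × 13.9 = 6.3 mm.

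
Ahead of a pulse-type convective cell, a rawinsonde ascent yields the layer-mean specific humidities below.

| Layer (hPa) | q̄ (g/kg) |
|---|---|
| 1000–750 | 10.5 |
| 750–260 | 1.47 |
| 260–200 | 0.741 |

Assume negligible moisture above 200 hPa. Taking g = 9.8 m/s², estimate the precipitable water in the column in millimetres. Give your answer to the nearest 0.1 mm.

Precipitable water is the column-integrated vapour mass per unit area: PW = (1/g) Σ q̄ Δp, with q in kg/kg and Δp in Pa (1 kg/m² of water = 1 mm).
Layer 1000–750 hPa: Δp = 250 hPa = 25000 Pa, q̄ = 0.0105 kg/kg → 0.0105 × 25000 / 9.8 = 26.79 mm
Layer 750–260 hPa: Δp = 490 hPa = 49000 Pa, q̄ = 0.00147 kg/kg → 0.00147 × 49000 / 9.8 = 7.35 mm
Layer 260–200 hPa: Δp = 60 hPa = 6000 Pa, q̄ = 0.000741 kg/kg → 0.000741 × 6000 / 9.8 = 0.45 mm
PW = 26.79 + 7.35 + 0.45 = 34.59 ≈ 34.6 mm.

PW ≈ 34.6 mm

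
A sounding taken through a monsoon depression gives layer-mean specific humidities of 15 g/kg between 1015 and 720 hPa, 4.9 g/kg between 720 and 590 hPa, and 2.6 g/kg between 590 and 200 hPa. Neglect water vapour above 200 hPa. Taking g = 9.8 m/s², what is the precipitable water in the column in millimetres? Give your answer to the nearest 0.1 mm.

PW ≈ 62.0 mm

Precipitable water is the column-integrated vapour mass per unit area: PW = (1/g) Σ q̄ Δp, with q in kg/kg and Δp in Pa (1 kg/m² of water = 1 mm).
Layer 1015–720 hPa: Δp = 295 hPa = 29500 Pa, q̄ = 0.015 kg/kg → 0.015 × 29500 / 9.8 = 45.15 mm
Layer 720–590 hPa: Δp = 130 hPa = 13000 Pa, q̄ = 0.0049 kg/kg → 0.0049 × 13000 / 9.8 = 6.50 mm
Layer 590–200 hPa: Δp = 390 hPa = 39000 Pa, q̄ = 0.0026 kg/kg → 0.0026 × 39000 / 9.8 = 10.35 mm
PW = 45.15 + 6.50 + 10.35 = 62.00 ≈ 62.0 mm.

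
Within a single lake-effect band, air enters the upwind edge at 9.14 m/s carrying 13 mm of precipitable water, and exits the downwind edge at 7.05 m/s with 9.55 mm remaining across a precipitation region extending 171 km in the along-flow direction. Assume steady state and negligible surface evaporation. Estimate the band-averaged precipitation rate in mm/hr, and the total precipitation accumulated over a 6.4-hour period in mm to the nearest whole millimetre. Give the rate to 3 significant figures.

Column moisture flux per unit crosswind length is F = V × PW.
Inflow: F_in = 9.14 × 13 = 118.82 mm·m/s
Outflow: F_out = 7.05 × 9.55 = 67.3275 mm·m/s
Steady-state rate R = (F_in − F_out)/L = (118.82 − 67.3275) / 171000 m = 3.011e-04 mm/s.
R = 3.011e-04 × 3600 = 1.08 mm/hr.
Over 6.4 h: total = 1.08 × 6.4 = 6.912 ≈ 7 mm.

R ≈ 1.08 mm/hr; total ≈ 7 mm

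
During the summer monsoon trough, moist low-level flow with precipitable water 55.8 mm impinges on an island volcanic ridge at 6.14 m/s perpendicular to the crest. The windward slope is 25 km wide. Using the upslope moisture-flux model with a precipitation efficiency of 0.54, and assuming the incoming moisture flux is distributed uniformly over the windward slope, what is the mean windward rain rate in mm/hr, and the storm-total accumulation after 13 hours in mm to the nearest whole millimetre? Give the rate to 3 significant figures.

R ≈ 26.6 mm/hr; total ≈ 346 mm

Incoming column moisture flux per unit ridge length: F = V × PW = 6.14 × 55.8 = 342.612 mm·m/s.
Spread over the 25 km slope with efficiency ε = 0.54: R = ε·F/W = 0.54 × 342.612 / 25000 m = 7.400e-03 mm/s.
R = 7.400e-03 × 3600 = 26.6 mm/hr.
Over 13 h: total = 26.6 × 13 = 345.8 ≈ 346 mm.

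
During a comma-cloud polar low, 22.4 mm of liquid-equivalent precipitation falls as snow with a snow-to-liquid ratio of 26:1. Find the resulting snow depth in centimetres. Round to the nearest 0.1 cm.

snow depth ≈ 58.2 cm

Snow depth = liquid × ratio = 22.4 mm × 26 = 582.4 mm = 58.2 cm.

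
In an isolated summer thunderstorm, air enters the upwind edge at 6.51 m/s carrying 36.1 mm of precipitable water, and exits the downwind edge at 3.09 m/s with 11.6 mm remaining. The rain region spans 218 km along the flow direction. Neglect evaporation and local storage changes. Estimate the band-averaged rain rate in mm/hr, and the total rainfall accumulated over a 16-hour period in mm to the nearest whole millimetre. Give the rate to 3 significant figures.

Column moisture flux per unit crosswind length is F = V × PW.
Inflow: F_in = 6.51 × 36.1 = 235.011 mm·m/s
Outflow: F_out = 3.09 × 11.6 = 35.844 mm·m/s
Steady-state rate R = (F_in − F_out)/L = (235.011 − 35.844) / 218000 m = 9.136e-04 mm/s.
R = 9.136e-04 × 3600 = 3.29 mm/hr.
Over 16 h: total = 3.29 × 16 = 52.64 ≈ 53 mm.

R ≈ 3.29 mm/hr; total ≈ 53 mm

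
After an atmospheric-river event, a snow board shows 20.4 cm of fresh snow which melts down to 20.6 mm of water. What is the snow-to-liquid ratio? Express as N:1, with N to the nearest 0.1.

Ratio = snow depth / SWE = 204 mm / 20.6 mm = 9.9, i.e. 9.9:1.

ratio ≈ 9.9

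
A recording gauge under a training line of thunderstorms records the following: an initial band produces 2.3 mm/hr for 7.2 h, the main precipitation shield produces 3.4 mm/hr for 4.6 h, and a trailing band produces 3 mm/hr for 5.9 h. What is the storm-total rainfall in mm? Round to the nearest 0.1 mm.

Total = Σ Rᵢ Δtᵢ = 2.3 × 7.2 + 3.4 × 4.6 + 3 × 5.9
      = 16.56 + 15.64 + 17.7 = 49.9 mm.

total ≈ 49.9 mm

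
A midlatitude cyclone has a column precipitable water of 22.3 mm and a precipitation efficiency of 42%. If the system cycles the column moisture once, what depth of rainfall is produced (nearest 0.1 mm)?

Rainfall = ε × PW = 0.42 × 22.3 = 9.4 mm.

rainfall ≈ 9.4 mm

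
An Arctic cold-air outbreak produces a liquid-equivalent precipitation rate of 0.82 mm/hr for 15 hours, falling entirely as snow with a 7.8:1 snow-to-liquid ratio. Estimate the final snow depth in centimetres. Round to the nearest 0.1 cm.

snow depth ≈ 9.6 cm

Liquid-equivalent depth = 0.82 × 15 = 12.3 mm.
Snow depth = 12.3 mm × 7.8 = 95.94 mm = 9.6 cm.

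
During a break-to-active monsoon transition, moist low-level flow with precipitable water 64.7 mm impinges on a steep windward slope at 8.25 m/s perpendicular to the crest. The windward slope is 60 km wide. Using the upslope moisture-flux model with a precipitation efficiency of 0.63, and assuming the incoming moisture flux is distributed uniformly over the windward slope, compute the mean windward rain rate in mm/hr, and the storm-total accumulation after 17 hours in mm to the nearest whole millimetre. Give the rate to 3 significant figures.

Incoming column moisture flux per unit ridge length: F = V × PW = 8.25 × 64.7 = 533.775 mm·m/s.
Spread over the 60 km slope with efficiency ε = 0.63: R = ε·F/W = 0.63 × 533.775 / 60000 m = 5.605e-03 mm/s.
R = 5.605e-03 × 3600 = 20.2 mm/hr.
Over 17 h: total = 20.2 × 17 = 343.4 ≈ 343 mm.

R ≈ 20.2 mm/hr; total ≈ 343 mm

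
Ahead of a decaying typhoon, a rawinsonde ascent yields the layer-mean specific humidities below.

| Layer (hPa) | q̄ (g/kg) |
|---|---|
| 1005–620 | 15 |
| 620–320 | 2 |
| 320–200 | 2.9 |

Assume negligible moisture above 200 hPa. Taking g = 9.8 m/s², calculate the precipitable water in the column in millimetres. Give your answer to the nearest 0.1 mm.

PW ≈ 68.6 mm

Precipitable water is the column-integrated vapour mass per unit area: PW = (1/g) Σ q̄ Δp, with q in kg/kg and Δp in Pa (1 kg/m² of water = 1 mm).
Layer 1005–620 hPa: Δp = 385 hPa = 38500 Pa, q̄ = 0.015 kg/kg → 0.015 × 38500 / 9.8 = 58.93 mm
Layer 620–320 hPa: Δp = 300 hPa = 30000 Pa, q̄ = 0.002 kg/kg → 0.002 × 30000 / 9.8 = 6.12 mm
Layer 320–200 hPa: Δp = 120 hPa = 12000 Pa, q̄ = 0.0029 kg/kg → 0.0029 × 12000 / 9.8 = 3.55 mm
PW = 58.93 + 6.12 + 3.55 = 68.60 ≈ 68.6 mm.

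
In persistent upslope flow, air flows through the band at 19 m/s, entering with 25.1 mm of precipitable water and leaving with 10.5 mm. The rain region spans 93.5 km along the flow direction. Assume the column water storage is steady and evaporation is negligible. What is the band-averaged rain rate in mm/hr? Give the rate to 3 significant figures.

R ≈ 10.7 mm/hr

Column moisture flux per unit crosswind length is F = V × PW.
Inflow: F_in = 19 × 25.1 = 476.9 mm·m/s
Outflow: F_out = 19 × 10.5 = 199.5 mm·m/s
Steady-state rate R = (F_in − F_out)/L = (476.9 − 199.5) / 93500 m = 2.967e-03 mm/s.
R = 2.967e-03 × 3600 = 10.7 mm/hr.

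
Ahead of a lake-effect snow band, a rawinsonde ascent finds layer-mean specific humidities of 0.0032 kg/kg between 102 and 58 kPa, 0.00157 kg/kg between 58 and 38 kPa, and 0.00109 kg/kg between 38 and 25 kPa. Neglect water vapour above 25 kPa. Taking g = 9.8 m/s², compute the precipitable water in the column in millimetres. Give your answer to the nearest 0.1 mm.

Precipitable water is the column-integrated vapour mass per unit area: PW = (1/g) Σ q̄ Δp, with q in kg/kg and Δp in Pa (1 kg/m² of water = 1 mm).
Layer 102–58 kPa: Δp = 440 hPa = 44000 Pa, q̄ = 0.0032 kg/kg → 0.0032 × 44000 / 9.8 = 14.37 mm
Layer 58–38 kPa: Δp = 200 hPa = 20000 Pa, q̄ = 0.00157 kg/kg → 0.00157 × 20000 / 9.8 = 3.20 mm
Layer 38–25 kPa: Δp = 130 hPa = 13000 Pa, q̄ = 0.00109 kg/kg → 0.00109 × 13000 / 9.8 = 1.45 mm
PW = 14.37 + 3.20 + 1.45 = 19.02 ≈ 19.0 mm.

PW ≈ 19.0 mm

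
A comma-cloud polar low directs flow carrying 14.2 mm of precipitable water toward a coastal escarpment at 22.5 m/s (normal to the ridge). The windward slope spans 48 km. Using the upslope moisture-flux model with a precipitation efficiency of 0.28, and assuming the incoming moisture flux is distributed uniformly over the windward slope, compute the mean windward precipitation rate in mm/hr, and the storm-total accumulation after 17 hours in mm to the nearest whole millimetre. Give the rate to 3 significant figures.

R ≈ 6.71 mm/hr; total ≈ 114 mm

Incoming column moisture flux per unit ridge length: F = V × PW = 22.5 × 14.2 = 319.5 mm·m/s.
Spread over the 48 km slope with efficiency ε = 0.28: R = ε·F/W = 0.28 × 319.5 / 48000 m = 1.864e-03 mm/s.
R = 1.864e-03 × 3600 = 6.71 mm/hr.
Over 17 h: total = 6.71 × 17 = 114.07 ≈ 114 mm.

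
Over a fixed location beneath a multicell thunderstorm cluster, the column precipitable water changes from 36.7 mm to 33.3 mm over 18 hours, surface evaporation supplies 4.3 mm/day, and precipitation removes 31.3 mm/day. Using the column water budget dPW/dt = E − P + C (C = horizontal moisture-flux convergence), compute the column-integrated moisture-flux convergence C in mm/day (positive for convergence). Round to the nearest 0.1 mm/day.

dPW/dt = (33.3 − 36.7) mm / (18/24 day) = -4.533 mm/day.
C = dPW/dt − E + P = (-4.533) − 4.3 + 31.3 = 22.5 mm/day.

C ≈ 22.5 mm/day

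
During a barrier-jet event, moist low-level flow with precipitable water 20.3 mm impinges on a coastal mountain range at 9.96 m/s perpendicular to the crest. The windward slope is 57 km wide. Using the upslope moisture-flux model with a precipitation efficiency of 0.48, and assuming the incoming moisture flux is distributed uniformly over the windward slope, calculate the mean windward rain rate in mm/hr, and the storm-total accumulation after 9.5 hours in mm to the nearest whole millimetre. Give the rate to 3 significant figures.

R ≈ 6.13 mm/hr; total ≈ 58 mm

Incoming column moisture flux per unit ridge length: F = V × PW = 9.96 × 20.3 = 202.188 mm·m/s.
Spread over the 57 km slope with efficiency ε = 0.48: R = ε·F/W = 0.48 × 202.188 / 57000 m = 1.703e-03 mm/s.
R = 1.703e-03 × 3600 = 6.13 mm/hr.
Over 9.5 h: total = 6.13 × 9.5 = 58.235 ≈ 58 mm.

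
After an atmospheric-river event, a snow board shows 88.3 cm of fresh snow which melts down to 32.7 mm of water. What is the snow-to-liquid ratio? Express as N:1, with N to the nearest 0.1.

ratio ≈ 27.0

Ratio = snow depth / SWE = 883 mm / 32.7 mm = 27.0, i.e. 27.0:1.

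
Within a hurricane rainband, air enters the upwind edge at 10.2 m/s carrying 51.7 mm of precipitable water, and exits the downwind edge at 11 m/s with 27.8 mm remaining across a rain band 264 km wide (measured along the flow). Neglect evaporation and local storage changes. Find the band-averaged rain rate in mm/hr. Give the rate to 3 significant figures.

R ≈ 3.02 mm/hr

Column moisture flux per unit crosswind length is F = V × PW.
Inflow: F_in = 10.2 × 51.7 = 527.34 mm·m/s
Outflow: F_out = 11 × 27.8 = 305.8 mm·m/s
Steady-state rate R = (F_in − F_out)/L = (527.34 − 305.8) / 264000 m = 8.392e-04 mm/s.
R = 8.392e-04 × 3600 = 3.02 mm/hr.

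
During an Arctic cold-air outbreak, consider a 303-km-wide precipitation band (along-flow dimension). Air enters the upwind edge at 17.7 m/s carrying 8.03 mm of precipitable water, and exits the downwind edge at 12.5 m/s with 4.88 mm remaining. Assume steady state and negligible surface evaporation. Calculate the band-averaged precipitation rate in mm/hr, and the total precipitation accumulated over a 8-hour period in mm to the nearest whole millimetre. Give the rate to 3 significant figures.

Column moisture flux per unit crosswind length is F = V × PW.
Inflow: F_in = 17.7 × 8.03 = 142.131 mm·m/s
Outflow: F_out = 12.5 × 4.88 = 61 mm·m/s
Steady-state rate R = (F_in − F_out)/L = (142.131 − 61) / 303000 m = 2.678e-04 mm/s.
R = 2.678e-04 × 3600 = 0.964 mm/hr.
Over 8 h: total = 0.964 × 8 = 7.712 ≈ 8 mm.

R ≈ 0.964 mm/hr; total ≈ 8 mm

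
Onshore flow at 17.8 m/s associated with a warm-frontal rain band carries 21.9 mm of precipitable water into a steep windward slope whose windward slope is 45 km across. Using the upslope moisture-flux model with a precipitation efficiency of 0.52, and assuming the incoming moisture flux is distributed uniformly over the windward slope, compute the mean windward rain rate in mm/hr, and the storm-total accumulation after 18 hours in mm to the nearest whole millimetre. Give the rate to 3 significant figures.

R ≈ 16.2 mm/hr; total ≈ 292 mm

Incoming column moisture flux per unit ridge length: F = V × PW = 17.8 × 21.9 = 389.82 mm·m/s.
Spread over the 45 km slope with efficiency ε = 0.52: R = ε·F/W = 0.52 × 389.82 / 45000 m = 4.505e-03 mm/s.
R = 4.505e-03 × 3600 = 16.2 mm/hr.
Over 18 h: total = 16.2 × 18 = 291.6 ≈ 292 mm.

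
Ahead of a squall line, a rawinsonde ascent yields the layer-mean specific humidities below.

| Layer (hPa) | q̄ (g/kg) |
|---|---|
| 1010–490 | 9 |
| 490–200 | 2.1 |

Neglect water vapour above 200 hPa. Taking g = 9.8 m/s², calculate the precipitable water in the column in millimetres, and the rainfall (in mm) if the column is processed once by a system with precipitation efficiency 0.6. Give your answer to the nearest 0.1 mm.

PW ≈ 54.0 mm; rainfall ≈ 32.4 mm

Precipitable water is the column-integrated vapour mass per unit area: PW = (1/g) Σ q̄ Δp, with q in kg/kg and Δp in Pa (1 kg/m² of water = 1 mm).
Layer 1010–490 hPa: Δp = 520 hPa = 52000 Pa, q̄ = 0.009 kg/kg → 0.009 × 52000 / 9.8 = 47.76 mm
Layer 490–200 hPa: Δp = 290 hPa = 29000 Pa, q̄ = 0.0021 kg/kg → 0.0021 × 29000 / 9.8 = 6.21 mm
PW = 47.76 + 6.21 = 53.97 ≈ 54.0 mm.
Rainfall = ε × PW = 0.6 × 54.0 = 32.4 mm.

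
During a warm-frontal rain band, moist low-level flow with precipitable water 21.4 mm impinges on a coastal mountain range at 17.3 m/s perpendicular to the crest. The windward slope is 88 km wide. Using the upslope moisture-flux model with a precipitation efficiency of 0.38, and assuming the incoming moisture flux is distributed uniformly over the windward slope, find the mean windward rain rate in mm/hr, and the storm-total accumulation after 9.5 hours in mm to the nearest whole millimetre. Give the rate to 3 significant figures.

R ≈ 5.76 mm/hr; total ≈ 55 mm

Incoming column moisture flux per unit ridge length: F = V × PW = 17.3 × 21.4 = 370.22 mm·m/s.
Spread over the 88 km slope with efficiency ε = 0.38: R = ε·F/W = 0.38 × 370.22 / 88000 m = 1.599e-03 mm/s.
R = 1.599e-03 × 3600 = 5.76 mm/hr.
Over 9.5 h: total = 5.76 × 9.5 = 54.72 ≈ 55 mm.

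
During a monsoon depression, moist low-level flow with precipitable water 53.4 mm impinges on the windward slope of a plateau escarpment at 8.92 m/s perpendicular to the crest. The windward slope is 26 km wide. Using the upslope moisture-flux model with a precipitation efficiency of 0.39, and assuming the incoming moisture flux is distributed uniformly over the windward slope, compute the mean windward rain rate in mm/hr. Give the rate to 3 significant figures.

R ≈ 25.7 mm/hr

Incoming column moisture flux per unit ridge length: F = V × PW = 8.92 × 53.4 = 476.328 mm·m/s.
Spread over the 26 km slope with efficiency ε = 0.39: R = ε·F/W = 0.39 × 476.328 / 26000 m = 7.145e-03 mm/s.
R = 7.145e-03 × 3600 = 25.7 mm/hr.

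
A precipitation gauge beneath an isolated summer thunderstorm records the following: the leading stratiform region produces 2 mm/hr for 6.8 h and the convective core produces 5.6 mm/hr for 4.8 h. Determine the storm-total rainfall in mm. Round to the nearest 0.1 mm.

Total = Σ Rᵢ Δtᵢ = 2 × 6.8 + 5.6 × 4.8
      = 13.6 + 26.88 = 40.5 mm.

total ≈ 40.5 mm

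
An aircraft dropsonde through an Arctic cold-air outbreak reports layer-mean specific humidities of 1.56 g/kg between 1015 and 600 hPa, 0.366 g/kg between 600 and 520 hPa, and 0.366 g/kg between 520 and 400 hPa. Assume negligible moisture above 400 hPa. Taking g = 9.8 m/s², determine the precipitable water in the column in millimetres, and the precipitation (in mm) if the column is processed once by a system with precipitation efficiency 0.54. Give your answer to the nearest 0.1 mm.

Precipitable water is the column-integrated vapour mass per unit area: PW = (1/g) Σ q̄ Δp, with q in kg/kg and Δp in Pa (1 kg/m² of water = 1 mm).
Layer 1015–600 hPa: Δp = 415 hPa = 41500 Pa, q̄ = 0.00156 kg/kg → 0.00156 × 41500 / 9.8 = 6.61 mm
Layer 600–520 hPa: Δp = 80 hPa = 8000 Pa, q̄ = 0.000366 kg/kg → 0.000366 × 8000 / 9.8 = 0.30 mm
Layer 520–400 hPa: Δp = 120 hPa = 12000 Pa, q̄ = 0.000366 kg/kg → 0.000366 × 12000 / 9.8 = 0.45 mm
PW = 6.61 + 0.30 + 0.45 = 7.36 ≈ 7.4 mm.
Precipitation = ε × PW = 0.54 × 7.4 = 4.0 mm.

PW ≈ 7.4 mm; precipitation ≈ 4.0 mm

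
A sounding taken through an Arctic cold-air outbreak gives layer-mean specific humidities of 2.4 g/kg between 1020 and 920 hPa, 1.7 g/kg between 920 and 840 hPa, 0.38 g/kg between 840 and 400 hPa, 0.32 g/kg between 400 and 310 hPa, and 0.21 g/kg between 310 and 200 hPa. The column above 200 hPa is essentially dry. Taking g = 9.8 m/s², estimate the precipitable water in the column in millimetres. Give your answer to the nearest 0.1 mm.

Precipitable water is the column-integrated vapour mass per unit area: PW = (1/g) Σ q̄ Δp, with q in kg/kg and Δp in Pa (1 kg/m² of water = 1 mm).
Layer 1020–920 hPa: Δp = 100 hPa = 10000 Pa, q̄ = 0.0024 kg/kg → 0.0024 × 10000 / 9.8 = 2.45 mm
Layer 920–840 hPa: Δp = 80 hPa = 8000 Pa, q̄ = 0.0017 kg/kg → 0.0017 × 8000 / 9.8 = 1.39 mm
Layer 840–400 hPa: Δp = 440 hPa = 44000 Pa, q̄ = 0.00038 kg/kg → 0.00038 × 44000 / 9.8 = 1.71 mm
Layer 400–310 hPa: Δp = 90 hPa = 9000 Pa, q̄ = 0.00032 kg/kg → 0.00032 × 9000 / 9.8 = 0.29 mm
Layer 310–200 hPa: Δp = 110 hPa = 11000 Pa, q̄ = 0.00021 kg/kg → 0.00021 × 11000 / 9.8 = 0.24 mm
PW = 2.45 + 1.39 + 1.71 + 0.29 + 0.24 = 6.08 ≈ 6.1 mm.

PW ≈ 6.1 mm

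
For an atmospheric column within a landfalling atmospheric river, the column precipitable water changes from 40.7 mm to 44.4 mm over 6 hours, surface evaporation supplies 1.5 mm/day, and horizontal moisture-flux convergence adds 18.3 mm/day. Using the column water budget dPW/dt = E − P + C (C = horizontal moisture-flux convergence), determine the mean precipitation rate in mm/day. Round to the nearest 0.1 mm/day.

dPW/dt = (44.4 − 40.7) mm / (6/24 day) = +14.800 mm/day.
P = E + C − dPW/dt = 1.5 + (18.3) − (+14.800) = 5.0 mm/day.

P ≈ 5.0 mm/day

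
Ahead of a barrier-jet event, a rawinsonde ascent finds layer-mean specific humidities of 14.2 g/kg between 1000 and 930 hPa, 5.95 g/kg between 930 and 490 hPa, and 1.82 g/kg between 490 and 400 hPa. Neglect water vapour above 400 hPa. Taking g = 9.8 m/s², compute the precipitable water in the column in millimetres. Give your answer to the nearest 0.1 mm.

PW ≈ 38.5 mm

Precipitable water is the column-integrated vapour mass per unit area: PW = (1/g) Σ q̄ Δp, with q in kg/kg and Δp in Pa (1 kg/m² of water = 1 mm).
Layer 1000–930 hPa: Δp = 70 hPa = 7000 Pa, q̄ = 0.0142 kg/kg → 0.0142 × 7000 / 9.8 = 10.14 mm
Layer 930–490 hPa: Δp = 440 hPa = 44000 Pa, q̄ = 0.00595 kg/kg → 0.00595 × 44000 / 9.8 = 26.71 mm
Layer 490–400 hPa: Δp = 90 hPa = 9000 Pa, q̄ = 0.00182 kg/kg → 0.00182 × 9000 / 9.8 = 1.67 mm
PW = 10.14 + 26.71 + 1.67 = 38.52 ≈ 38.5 mm.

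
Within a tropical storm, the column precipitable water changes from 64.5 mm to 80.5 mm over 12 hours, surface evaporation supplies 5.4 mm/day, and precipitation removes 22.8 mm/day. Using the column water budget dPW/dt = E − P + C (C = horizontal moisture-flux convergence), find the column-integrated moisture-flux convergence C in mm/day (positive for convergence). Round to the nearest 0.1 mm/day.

C ≈ 49.4 mm/day

dPW/dt = (80.5 − 64.5) mm / (12/24 day) = +32.000 mm/day.
C = dPW/dt − E + P = (+32.000) − 5.4 + 22.8 = 49.4 mm/day.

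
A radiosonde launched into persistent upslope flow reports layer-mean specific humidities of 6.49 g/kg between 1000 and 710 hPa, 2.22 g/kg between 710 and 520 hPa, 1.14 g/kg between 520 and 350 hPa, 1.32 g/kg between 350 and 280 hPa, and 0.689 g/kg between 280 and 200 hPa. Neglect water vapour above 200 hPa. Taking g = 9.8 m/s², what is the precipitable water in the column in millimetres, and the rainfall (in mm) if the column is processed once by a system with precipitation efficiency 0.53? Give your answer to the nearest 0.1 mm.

Precipitable water is the column-integrated vapour mass per unit area: PW = (1/g) Σ q̄ Δp, with q in kg/kg and Δp in Pa (1 kg/m² of water = 1 mm).
Layer 1000–710 hPa: Δp = 290 hPa = 29000 Pa, q̄ = 0.00649 kg/kg → 0.00649 × 29000 / 9.8 = 19.21 mm
Layer 710–520 hPa: Δp = 190 hPa = 19000 Pa, q̄ = 0.00222 kg/kg → 0.00222 × 19000 / 9.8 = 4.30 mm
Layer 520–350 hPa: Δp = 170 hPa = 17000 Pa, q̄ = 0.00114 kg/kg → 0.00114 × 17000 / 9.8 = 1.98 mm
Layer 350–280 hPa: Δp = 70 hPa = 7000 Pa, q̄ = 0.00132 kg/kg → 0.00132 × 7000 / 9.8 = 0.94 mm
Layer 280–200 hPa: Δp = 80 hPa = 8000 Pa, q̄ = 0.000689 kg/kg → 0.000689 × 8000 / 9.8 = 0.56 mm
PW = 19.21 + 4.30 + 1.98 + 0.94 + 0.56 = 26.99 ≈ 27.0 mm.
Rainfall = ε × PW = 0.53 × 27.0 = 14.3 mm.

PW ≈ 27.0 mm; rainfall ≈ 14.3 mm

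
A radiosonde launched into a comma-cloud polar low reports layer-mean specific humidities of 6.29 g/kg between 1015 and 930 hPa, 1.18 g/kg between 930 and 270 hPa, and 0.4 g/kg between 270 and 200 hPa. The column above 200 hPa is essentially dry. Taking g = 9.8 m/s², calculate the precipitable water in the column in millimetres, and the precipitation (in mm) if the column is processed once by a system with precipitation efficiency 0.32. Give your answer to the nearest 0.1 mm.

PW ≈ 13.7 mm; precipitation ≈ 4.4 mm

Precipitable water is the column-integrated vapour mass per unit area: PW = (1/g) Σ q̄ Δp, with q in kg/kg and Δp in Pa (1 kg/m² of water = 1 mm).
Layer 1015–930 hPa: Δp = 85 hPa = 8500 Pa, q̄ = 0.00629 kg/kg → 0.00629 × 8500 / 9.8 = 5.46 mm
Layer 930–270 hPa: Δp = 660 hPa = 66000 Pa, q̄ = 0.00118 kg/kg → 0.00118 × 66000 / 9.8 = 7.95 mm
Layer 270–200 hPa: Δp = 70 hPa = 7000 Pa, q̄ = 0.0004 kg/kg → 0.0004 × 7000 / 9.8 = 0.29 mm
PW = 5.46 + 7.95 + 0.29 = 13.70 ≈ 13.7 mm.
Precipitation = ε × PW = 0.32 × 13.7 = 4.4 mm.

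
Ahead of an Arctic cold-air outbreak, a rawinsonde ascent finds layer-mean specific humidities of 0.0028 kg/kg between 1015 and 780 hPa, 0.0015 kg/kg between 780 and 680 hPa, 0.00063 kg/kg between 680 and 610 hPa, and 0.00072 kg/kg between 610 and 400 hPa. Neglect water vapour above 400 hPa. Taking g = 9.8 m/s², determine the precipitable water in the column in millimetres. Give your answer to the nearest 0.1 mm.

PW ≈ 10.2 mm

Precipitable water is the column-integrated vapour mass per unit area: PW = (1/g) Σ q̄ Δp, with q in kg/kg and Δp in Pa (1 kg/m² of water = 1 mm).
Layer 1015–780 hPa: Δp = 235 hPa = 23500 Pa, q̄ = 0.0028 kg/kg → 0.0028 × 23500 / 9.8 = 6.71 mm
Layer 780–680 hPa: Δp = 100 hPa = 10000 Pa, q̄ = 0.0015 kg/kg → 0.0015 × 10000 / 9.8 = 1.53 mm
Layer 680–610 hPa: Δp = 70 hPa = 7000 Pa, q̄ = 0.00063 kg/kg → 0.00063 × 7000 / 9.8 = 0.45 mm
Layer 610–400 hPa: Δp = 210 hPa = 21000 Pa, q̄ = 0.00072 kg/kg → 0.00072 × 21000 / 9.8 = 1.54 mm
PW = 6.71 + 1.53 + 0.45 + 1.54 = 10.23 ≈ 10.2 mm.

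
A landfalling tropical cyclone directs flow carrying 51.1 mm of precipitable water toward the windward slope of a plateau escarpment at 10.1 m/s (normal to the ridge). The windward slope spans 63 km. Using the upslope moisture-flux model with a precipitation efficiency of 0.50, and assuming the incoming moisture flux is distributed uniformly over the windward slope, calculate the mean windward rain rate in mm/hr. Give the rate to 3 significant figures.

Incoming column moisture flux per unit ridge length: F = V × PW = 10.1 × 51.1 = 516.11 mm·m/s.
Spread over the 63 km slope with efficiency ε = 0.50: R = ε·F/W = 0.50 × 516.11 / 63000 m = 4.096e-03 mm/s.
R = 4.096e-03 × 3600 = 14.7 mm/hr.

R ≈ 14.7 mm/hr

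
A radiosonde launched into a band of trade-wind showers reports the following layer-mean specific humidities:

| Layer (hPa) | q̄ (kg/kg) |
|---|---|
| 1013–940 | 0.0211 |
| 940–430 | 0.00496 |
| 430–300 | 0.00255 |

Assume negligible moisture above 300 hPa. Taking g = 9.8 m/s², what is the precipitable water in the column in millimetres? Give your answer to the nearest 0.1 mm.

PW ≈ 44.9 mm

Precipitable water is the column-integrated vapour mass per unit area: PW = (1/g) Σ q̄ Δp, with q in kg/kg and Δp in Pa (1 kg/m² of water = 1 mm).
Layer 1013–940 hPa: Δp = 73 hPa = 7300 Pa, q̄ = 0.0211 kg/kg → 0.0211 × 7300 / 9.8 = 15.72 mm
Layer 940–430 hPa: Δp = 510 hPa = 51000 Pa, q̄ = 0.00496 kg/kg → 0.00496 × 51000 / 9.8 = 25.81 mm
Layer 430–300 hPa: Δp = 130 hPa = 13000 Pa, q̄ = 0.00255 kg/kg → 0.00255 × 13000 / 9.8 = 3.38 mm
PW = 15.72 + 25.81 + 3.38 = 44.91 ≈ 44.9 mm.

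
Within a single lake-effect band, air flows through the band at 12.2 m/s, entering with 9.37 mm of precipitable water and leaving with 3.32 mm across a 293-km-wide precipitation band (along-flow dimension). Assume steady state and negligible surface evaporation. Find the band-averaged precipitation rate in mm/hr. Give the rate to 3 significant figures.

Column moisture flux per unit crosswind length is F = V × PW.
Inflow: F_in = 12.2 × 9.37 = 114.314 mm·m/s
Outflow: F_out = 12.2 × 3.32 = 40.504 mm·m/s
Steady-state rate R = (F_in − F_out)/L = (114.314 − 40.504) / 293000 m = 2.519e-04 mm/s.
R = 2.519e-04 × 3600 = 0.907 mm/hr.

R ≈ 0.907 mm/hr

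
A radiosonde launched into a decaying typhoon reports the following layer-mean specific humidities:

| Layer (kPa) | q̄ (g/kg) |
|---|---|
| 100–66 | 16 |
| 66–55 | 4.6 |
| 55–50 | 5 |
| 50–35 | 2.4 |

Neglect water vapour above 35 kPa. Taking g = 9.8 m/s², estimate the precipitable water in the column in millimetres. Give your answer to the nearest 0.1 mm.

PW ≈ 66.9 mm

Precipitable water is the column-integrated vapour mass per unit area: PW = (1/g) Σ q̄ Δp, with q in kg/kg and Δp in Pa (1 kg/m² of water = 1 mm).
Layer 100–66 kPa: Δp = 340 hPa = 34000 Pa, q̄ = 0.016 kg/kg → 0.016 × 34000 / 9.8 = 55.51 mm
Layer 66–55 kPa: Δp = 110 hPa = 11000 Pa, q̄ = 0.0046 kg/kg → 0.0046 × 11000 / 9.8 = 5.16 mm
Layer 55–50 kPa: Δp = 50 hPa = 5000 Pa, q̄ = 0.005 kg/kg → 0.005 × 5000 / 9.8 = 2.55 mm
Layer 50–35 kPa: Δp = 150 hPa = 15000 Pa, q̄ = 0.0024 kg/kg → 0.0024 × 15000 / 9.8 = 3.67 mm
PW = 55.51 + 5.16 + 2.55 + 3.67 = 66.89 ≈ 66.9 mm.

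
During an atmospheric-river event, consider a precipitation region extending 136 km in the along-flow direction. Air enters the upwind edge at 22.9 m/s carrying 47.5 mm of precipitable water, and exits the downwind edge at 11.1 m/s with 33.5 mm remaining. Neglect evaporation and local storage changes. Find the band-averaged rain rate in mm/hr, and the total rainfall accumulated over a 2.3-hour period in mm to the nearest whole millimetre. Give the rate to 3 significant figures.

R ≈ 19.0 mm/hr; total ≈ 44 mm

Column moisture flux per unit crosswind length is F = V × PW.
Inflow: F_in = 22.9 × 47.5 = 1087.75 mm·m/s
Outflow: F_out = 11.1 × 33.5 = 371.85 mm·m/s
Steady-state rate R = (F_in − F_out)/L = (1087.75 − 371.85) / 136000 m = 5.264e-03 mm/s.
R = 5.264e-03 × 3600 = 19.0 mm/hr.
Over 2.3 h: total = 19.0 × 2.3 = 43.7 ≈ 44 mm.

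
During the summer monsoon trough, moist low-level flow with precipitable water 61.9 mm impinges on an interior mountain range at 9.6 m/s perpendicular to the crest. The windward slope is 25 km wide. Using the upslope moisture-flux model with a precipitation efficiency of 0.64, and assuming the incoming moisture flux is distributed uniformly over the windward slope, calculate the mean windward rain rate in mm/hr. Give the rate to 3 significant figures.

Incoming column moisture flux per unit ridge length: F = V × PW = 9.6 × 61.9 = 594.24 mm·m/s.
Spread over the 25 km slope with efficiency ε = 0.64: R = ε·F/W = 0.64 × 594.24 / 25000 m = 1.521e-02 mm/s.
R = 1.521e-02 × 3600 = 54.8 mm/hr.

R ≈ 54.8 mm/hr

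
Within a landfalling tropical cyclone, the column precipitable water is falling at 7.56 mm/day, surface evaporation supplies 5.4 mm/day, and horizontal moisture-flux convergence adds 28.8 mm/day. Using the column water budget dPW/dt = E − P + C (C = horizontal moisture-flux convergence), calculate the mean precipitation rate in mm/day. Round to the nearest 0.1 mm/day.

P ≈ 41.8 mm/day

dPW/dt = -7.56 mm/day.
P = E + C − dPW/dt = 5.4 + (28.8) − (-7.56) = 41.8 mm/day.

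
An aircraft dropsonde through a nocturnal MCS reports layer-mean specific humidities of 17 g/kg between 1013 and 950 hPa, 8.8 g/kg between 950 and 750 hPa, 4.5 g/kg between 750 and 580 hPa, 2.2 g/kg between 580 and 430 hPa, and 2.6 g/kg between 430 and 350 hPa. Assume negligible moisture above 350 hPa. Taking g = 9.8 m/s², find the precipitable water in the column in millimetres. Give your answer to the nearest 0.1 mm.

Precipitable water is the column-integrated vapour mass per unit area: PW = (1/g) Σ q̄ Δp, with q in kg/kg and Δp in Pa (1 kg/m² of water = 1 mm).
Layer 1013–950 hPa: Δp = 63 hPa = 6300 Pa, q̄ = 0.017 kg/kg → 0.017 × 6300 / 9.8 = 10.93 mm
Layer 950–750 hPa: Δp = 200 hPa = 20000 Pa, q̄ = 0.0088 kg/kg → 0.0088 × 20000 / 9.8 = 17.96 mm
Layer 750–580 hPa: Δp = 170 hPa = 17000 Pa, q̄ = 0.0045 kg/kg → 0.0045 × 17000 / 9.8 = 7.81 mm
Layer 580–430 hPa: Δp = 150 hPa = 15000 Pa, q̄ = 0.0022 kg/kg → 0.0022 × 15000 / 9.8 = 3.37 mm
Layer 430–350 hPa: Δp = 80 hPa = 8000 Pa, q̄ = 0.0026 kg/kg → 0.0026 × 8000 / 9.8 = 2.12 mm
PW = 10.93 + 17.96 + 7.81 + 3.37 + 2.12 = 42.19 ≈ 42.2 mm.

PW ≈ 42.2 mm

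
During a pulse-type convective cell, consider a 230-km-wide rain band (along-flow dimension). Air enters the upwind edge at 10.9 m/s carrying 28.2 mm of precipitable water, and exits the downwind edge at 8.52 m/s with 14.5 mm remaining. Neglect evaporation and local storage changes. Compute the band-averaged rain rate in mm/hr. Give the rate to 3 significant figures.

Column moisture flux per unit crosswind length is F = V × PW.
Inflow: F_in = 10.9 × 28.2 = 307.38 mm·m/s
Outflow: F_out = 8.52 × 14.5 = 123.54 mm·m/s
Steady-state rate R = (F_in − F_out)/L = (307.38 − 123.54) / 230000 m = 7.993e-04 mm/s.
R = 7.993e-04 × 3600 = 2.88 mm/hr.

R ≈ 2.88 mm/hr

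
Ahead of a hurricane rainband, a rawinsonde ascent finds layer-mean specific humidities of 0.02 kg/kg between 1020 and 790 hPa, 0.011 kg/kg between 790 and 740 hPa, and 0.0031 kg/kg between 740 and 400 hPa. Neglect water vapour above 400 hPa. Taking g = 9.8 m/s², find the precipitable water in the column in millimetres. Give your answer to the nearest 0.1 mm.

PW ≈ 63.3 mm

Precipitable water is the column-integrated vapour mass per unit area: PW = (1/g) Σ q̄ Δp, with q in kg/kg and Δp in Pa (1 kg/m² of water = 1 mm).
Layer 1020–790 hPa: Δp = 230 hPa = 23000 Pa, q̄ = 0.02 kg/kg → 0.02 × 23000 / 9.8 = 46.94 mm
Layer 790–740 hPa: Δp = 50 hPa = 5000 Pa, q̄ = 0.011 kg/kg → 0.011 × 5000 / 9.8 = 5.61 mm
Layer 740–400 hPa: Δp = 340 hPa = 34000 Pa, q̄ = 0.0031 kg/kg → 0.0031 × 34000 / 9.8 = 10.76 mm
PW = 46.94 + 5.61 + 10.76 = 63.31 ≈ 63.3 mm.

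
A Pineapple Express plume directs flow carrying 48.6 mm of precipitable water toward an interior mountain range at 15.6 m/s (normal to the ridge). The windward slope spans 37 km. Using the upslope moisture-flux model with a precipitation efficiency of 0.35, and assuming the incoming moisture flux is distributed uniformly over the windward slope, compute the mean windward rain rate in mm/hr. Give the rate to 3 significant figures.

R ≈ 25.8 mm/hr

Incoming column moisture flux per unit ridge length: F = V × PW = 15.6 × 48.6 = 758.16 mm·m/s.
Spread over the 37 km slope with efficiency ε = 0.35: R = ε·F/W = 0.35 × 758.16 / 37000 m = 7.172e-03 mm/s.
R = 7.172e-03 × 3600 = 25.8 mm/hr.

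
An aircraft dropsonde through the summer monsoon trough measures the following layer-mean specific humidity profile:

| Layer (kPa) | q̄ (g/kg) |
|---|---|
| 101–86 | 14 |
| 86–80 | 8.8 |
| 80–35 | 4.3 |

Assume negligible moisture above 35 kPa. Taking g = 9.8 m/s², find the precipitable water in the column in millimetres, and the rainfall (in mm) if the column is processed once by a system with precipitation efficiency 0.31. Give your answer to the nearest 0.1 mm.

Precipitable water is the column-integrated vapour mass per unit area: PW = (1/g) Σ q̄ Δp, with q in kg/kg and Δp in Pa (1 kg/m² of water = 1 mm).
Layer 101–86 kPa: Δp = 150 hPa = 15000 Pa, q̄ = 0.014 kg/kg → 0.014 × 15000 / 9.8 = 21.43 mm
Layer 86–80 kPa: Δp = 60 hPa = 6000 Pa, q̄ = 0.0088 kg/kg → 0.0088 × 6000 / 9.8 = 5.39 mm
Layer 80–35 kPa: Δp = 450 hPa = 45000 Pa, q̄ = 0.0043 kg/kg → 0.0043 × 45000 / 9.8 = 19.74 mm
PW = 21.43 + 5.39 + 19.74 = 46.56 ≈ 46.6 mm.
Rainfall = ε × PW = 0.31 × 46.6 = 14.4 mm.

PW ≈ 46.6 mm; rainfall ≈ 14.4 mm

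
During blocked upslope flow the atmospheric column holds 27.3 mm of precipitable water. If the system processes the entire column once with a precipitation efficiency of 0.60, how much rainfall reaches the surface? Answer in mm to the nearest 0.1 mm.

rainfall ≈ 16.4 mm

Rainfall = ε × PW = 0.60 × 27.3 = 16.4 mm.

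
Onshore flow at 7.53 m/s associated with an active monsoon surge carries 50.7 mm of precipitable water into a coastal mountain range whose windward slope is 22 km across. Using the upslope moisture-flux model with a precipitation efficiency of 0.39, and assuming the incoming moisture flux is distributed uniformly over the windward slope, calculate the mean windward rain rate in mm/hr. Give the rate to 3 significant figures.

R ≈ 24.4 mm/hr

Incoming column moisture flux per unit ridge length: F = V × PW = 7.53 × 50.7 = 381.771 mm·m/s.
Spread over the 22 km slope with efficiency ε = 0.39: R = ε·F/W = 0.39 × 381.771 / 22000 m = 6.768e-03 mm/s.
R = 6.768e-03 × 3600 = 24.4 mm/hr.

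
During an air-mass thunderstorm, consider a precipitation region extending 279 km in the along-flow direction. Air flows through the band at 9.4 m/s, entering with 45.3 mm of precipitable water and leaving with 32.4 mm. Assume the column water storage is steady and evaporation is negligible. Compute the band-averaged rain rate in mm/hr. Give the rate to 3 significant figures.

Column moisture flux per unit crosswind length is F = V × PW.
Inflow: F_in = 9.4 × 45.3 = 425.82 mm·m/s
Outflow: F_out = 9.4 × 32.4 = 304.56 mm·m/s
Steady-state rate R = (F_in − F_out)/L = (425.82 − 304.56) / 279000 m = 4.346e-04 mm/s.
R = 4.346e-04 × 3600 = 1.56 mm/hr.

R ≈ 1.56 mm/hr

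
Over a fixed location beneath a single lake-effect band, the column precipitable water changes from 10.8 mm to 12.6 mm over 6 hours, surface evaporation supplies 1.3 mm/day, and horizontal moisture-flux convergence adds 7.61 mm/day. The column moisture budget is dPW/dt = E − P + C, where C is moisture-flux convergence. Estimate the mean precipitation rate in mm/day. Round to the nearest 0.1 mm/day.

dPW/dt = (12.6 − 10.8) mm / (6/24 day) = +7.200 mm/day.
P = E + C − dPW/dt = 1.3 + (7.61) − (+7.200) = 1.7 mm/day.

P ≈ 1.7 mm/day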